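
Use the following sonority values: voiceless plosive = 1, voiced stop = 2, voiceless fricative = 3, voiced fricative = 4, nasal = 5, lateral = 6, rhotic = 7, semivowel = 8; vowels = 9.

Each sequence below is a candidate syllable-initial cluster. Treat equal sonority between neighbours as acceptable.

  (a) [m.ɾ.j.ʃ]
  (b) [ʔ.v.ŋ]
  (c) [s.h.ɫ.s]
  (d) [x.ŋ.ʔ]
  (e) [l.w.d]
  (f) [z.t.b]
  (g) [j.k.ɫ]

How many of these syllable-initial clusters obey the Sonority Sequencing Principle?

(a) 5-7-8-3 → violates
(b) 1-4-5 → obeys
(c) 3-3-6-3 → violates
(d) 3-5-1 → violates
(e) 6-8-2 → violates
(f) 4-1-2 → violates
(g) 8-1-6 → violates

1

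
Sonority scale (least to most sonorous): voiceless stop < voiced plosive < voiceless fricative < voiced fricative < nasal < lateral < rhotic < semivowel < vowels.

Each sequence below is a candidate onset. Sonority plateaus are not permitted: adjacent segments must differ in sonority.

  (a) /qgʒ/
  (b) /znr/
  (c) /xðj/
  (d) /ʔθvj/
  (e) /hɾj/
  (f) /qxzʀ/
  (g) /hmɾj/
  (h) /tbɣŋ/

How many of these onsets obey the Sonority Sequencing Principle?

8

(a) sonority 1-2-4: well-formed.
(b) sonority 4-5-7: well-formed.
(c) sonority 3-4-8: well-formed.
(d) sonority 1-3-4-8: well-formed.
(e) sonority 3-7-8: well-formed.
(f) sonority 1-3-4-7: well-formed.
(g) sonority 3-5-7-8: well-formed.
(h) sonority 1-2-4-5: well-formed.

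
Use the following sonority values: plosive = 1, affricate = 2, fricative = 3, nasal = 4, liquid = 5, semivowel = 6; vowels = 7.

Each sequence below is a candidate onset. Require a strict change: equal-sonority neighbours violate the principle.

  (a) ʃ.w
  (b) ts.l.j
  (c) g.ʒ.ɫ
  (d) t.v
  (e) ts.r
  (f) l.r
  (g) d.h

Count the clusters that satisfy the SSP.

6

(a) ʃ.w: profile 3-6 — obeys.
(b) ts.l.j: profile 2-5-6 — obeys.
(c) g.ʒ.ɫ: profile 1-3-5 — obeys.
(d) t.v: profile 1-3 — obeys.
(e) ts.r: profile 2-5 — obeys.
(f) l.r: profile 5-5 — violates.
(g) d.h: profile 1-3 — obeys.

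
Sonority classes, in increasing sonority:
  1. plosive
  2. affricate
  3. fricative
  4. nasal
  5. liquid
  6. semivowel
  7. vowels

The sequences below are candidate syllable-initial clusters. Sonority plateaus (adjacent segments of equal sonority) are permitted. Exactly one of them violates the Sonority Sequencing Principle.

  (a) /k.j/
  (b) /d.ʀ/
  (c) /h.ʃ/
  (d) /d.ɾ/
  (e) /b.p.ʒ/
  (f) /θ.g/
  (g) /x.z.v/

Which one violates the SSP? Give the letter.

(a) sonority 1-6: well-formed.
(b) sonority 1-5: well-formed.
(c) sonority 3-3: well-formed.
(d) sonority 1-5: well-formed.
(e) sonority 1-1-3: well-formed.
(f) sonority 3-1: ill-formed.
(g) sonority 3-3-3: well-formed.

f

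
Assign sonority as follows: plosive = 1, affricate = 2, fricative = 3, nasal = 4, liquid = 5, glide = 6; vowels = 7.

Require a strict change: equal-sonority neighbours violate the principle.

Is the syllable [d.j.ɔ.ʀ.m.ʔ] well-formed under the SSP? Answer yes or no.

yes

Onset: /d/ is a plosive (sonority 1), /j/ is a glide (sonority 6); then the nucleus /ɔ/ (sonority 7).
Onset profile 1-6-7 — rises to the nucleus.
Coda: /ʀ/ is a liquid (sonority 5), /m/ is a nasal (sonority 4), /ʔ/ is a plosive (sonority 1).
Coda profile 7-5-4-1 — falls from the nucleus.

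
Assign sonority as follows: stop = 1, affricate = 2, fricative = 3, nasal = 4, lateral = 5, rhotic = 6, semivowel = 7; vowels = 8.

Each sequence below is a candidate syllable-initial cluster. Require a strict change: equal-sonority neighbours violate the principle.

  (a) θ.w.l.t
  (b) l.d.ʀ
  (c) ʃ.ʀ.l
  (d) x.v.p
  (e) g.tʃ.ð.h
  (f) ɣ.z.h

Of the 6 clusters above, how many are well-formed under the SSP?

(a) θ.w.l.t: profile 3-7-5-1 — violates.
(b) l.d.ʀ: profile 5-1-6 — violates.
(c) ʃ.ʀ.l: profile 3-6-5 — violates.
(d) x.v.p: profile 3-3-1 — violates.
(e) g.tʃ.ð.h: profile 1-2-3-3 — violates.
(f) ɣ.z.h: profile 3-3-3 — violates.

0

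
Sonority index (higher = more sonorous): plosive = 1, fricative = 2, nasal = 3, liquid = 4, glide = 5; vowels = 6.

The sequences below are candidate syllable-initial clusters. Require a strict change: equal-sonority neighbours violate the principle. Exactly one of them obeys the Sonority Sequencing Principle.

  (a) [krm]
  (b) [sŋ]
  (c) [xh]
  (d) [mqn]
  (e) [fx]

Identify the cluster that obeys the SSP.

(a) sonority 1-4-3: ill-formed.
(b) sonority 2-3: well-formed.
(c) sonority 2-2: ill-formed.
(d) sonority 3-1-3: ill-formed.
(e) sonority 2-2: ill-formed.

b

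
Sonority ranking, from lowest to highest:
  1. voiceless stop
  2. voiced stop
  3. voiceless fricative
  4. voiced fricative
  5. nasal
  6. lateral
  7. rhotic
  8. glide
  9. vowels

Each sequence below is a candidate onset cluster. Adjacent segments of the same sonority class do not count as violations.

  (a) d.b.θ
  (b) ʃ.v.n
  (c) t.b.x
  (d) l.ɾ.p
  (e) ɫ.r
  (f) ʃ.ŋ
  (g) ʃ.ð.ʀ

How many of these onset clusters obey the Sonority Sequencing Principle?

6

(a) sonority 2-2-3: well-formed.
(b) sonority 3-4-5: well-formed.
(c) sonority 1-2-3: well-formed.
(d) sonority 6-7-1: ill-formed.
(e) sonority 6-7: well-formed.
(f) sonority 3-5: well-formed.
(g) sonority 3-4-7: well-formed.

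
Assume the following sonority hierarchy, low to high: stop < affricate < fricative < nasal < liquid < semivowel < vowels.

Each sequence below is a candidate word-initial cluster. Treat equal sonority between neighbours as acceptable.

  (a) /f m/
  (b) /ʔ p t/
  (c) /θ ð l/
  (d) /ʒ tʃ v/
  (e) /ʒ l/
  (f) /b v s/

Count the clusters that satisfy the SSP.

5

(a) 3-4 → obeys
(b) 1-1-1 → obeys
(c) 3-3-5 → obeys
(d) 3-2-3 → violates
(e) 3-5 → obeys
(f) 1-3-3 → obeys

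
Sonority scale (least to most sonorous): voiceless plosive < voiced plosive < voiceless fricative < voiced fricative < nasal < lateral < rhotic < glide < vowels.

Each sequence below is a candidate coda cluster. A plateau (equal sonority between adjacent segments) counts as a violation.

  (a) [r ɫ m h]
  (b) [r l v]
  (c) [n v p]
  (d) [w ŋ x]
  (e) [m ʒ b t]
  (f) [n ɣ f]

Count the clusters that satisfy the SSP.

(a) [r ɫ m h]: profile 7-6-5-3 — obeys.
(b) [r l v]: profile 7-6-4 — obeys.
(c) [n v p]: profile 5-4-1 — obeys.
(d) [w ŋ x]: profile 8-5-3 — obeys.
(e) [m ʒ b t]: profile 5-4-2-1 — obeys.
(f) [n ɣ f]: profile 5-4-3 — obeys.

6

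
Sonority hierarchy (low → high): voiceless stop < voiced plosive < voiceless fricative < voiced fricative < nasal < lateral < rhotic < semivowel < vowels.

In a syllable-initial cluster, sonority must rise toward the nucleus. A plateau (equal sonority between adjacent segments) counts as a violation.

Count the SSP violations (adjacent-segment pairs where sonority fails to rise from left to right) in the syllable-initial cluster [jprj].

1

/j/: semivowel = 8.
/p/: voiceless stop = 1.
/r/: rhotic = 7.
/j/: semivowel = 8.
/j/→/p/: 8→1 (does not rise) — violation.
/p/→/r/: 1→7 (rises) — ok.
/r/→/j/: 7→8 (rises) — ok.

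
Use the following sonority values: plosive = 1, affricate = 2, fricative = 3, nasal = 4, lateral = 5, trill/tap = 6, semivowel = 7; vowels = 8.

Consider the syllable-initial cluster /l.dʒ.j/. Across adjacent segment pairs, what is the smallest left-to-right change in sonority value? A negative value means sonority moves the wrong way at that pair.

/l/ — lateral, sonority 5.
/dʒ/ — affricate, sonority 2.
/j/ — semivowel, sonority 7.
/l/→/dʒ/: change -3.
/dʒ/→/j/: change +5.
Minimum = -3.

-3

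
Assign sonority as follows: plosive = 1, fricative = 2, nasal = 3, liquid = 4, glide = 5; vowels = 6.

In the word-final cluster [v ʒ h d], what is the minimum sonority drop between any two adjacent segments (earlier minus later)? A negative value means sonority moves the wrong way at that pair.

0

/v/: fricative = 2.
/ʒ/: fricative = 2.
/h/: fricative = 2.
/d/: plosive = 1.
/v/→/ʒ/: change +0.
/ʒ/→/h/: change +0.
/h/→/d/: change +1.
Minimum = 0.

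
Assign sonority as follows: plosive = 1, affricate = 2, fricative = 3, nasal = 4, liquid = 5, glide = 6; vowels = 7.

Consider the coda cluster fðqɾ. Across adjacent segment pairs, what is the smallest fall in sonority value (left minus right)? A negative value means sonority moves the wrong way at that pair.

/f/ is a fricative (sonority 3).
/ð/ is a fricative (sonority 3).
/q/ is a plosive (sonority 1).
/ɾ/ is a liquid (sonority 5).
/f/→/ð/: change +0.
/ð/→/q/: change +2.
/q/→/ɾ/: change -4.
Minimum = -4.

-4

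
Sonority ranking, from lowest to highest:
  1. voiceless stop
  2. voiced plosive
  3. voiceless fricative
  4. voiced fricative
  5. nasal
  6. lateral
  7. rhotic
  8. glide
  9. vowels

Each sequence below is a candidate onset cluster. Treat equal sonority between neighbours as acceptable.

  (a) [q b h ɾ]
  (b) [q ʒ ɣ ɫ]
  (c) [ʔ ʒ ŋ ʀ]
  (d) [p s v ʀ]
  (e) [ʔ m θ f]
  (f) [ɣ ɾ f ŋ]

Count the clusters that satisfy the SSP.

4

(a) 1-2-3-7 → obeys
(b) 1-4-4-6 → obeys
(c) 1-4-5-7 → obeys
(d) 1-3-4-7 → obeys
(e) 1-5-3-3 → violates
(f) 4-7-3-5 → violates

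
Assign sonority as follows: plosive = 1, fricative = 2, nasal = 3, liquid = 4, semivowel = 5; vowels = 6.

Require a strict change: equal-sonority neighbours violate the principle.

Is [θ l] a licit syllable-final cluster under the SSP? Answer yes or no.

/θ/ — fricative, sonority 2.
/l/ — liquid, sonority 4.
The profile is 2-4. Between /θ/ (2) and /l/ (4) sonority does not fall, so the cluster violates the SSP.

no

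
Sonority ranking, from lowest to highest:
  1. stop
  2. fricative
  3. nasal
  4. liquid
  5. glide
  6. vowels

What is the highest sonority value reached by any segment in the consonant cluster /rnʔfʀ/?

/r/ — liquid, sonority 4.
/n/ — nasal, sonority 3.
/ʔ/ — stop, sonority 1.
/f/ — fricative, sonority 2.
/ʀ/ — liquid, sonority 4.
The maximum is 4.

4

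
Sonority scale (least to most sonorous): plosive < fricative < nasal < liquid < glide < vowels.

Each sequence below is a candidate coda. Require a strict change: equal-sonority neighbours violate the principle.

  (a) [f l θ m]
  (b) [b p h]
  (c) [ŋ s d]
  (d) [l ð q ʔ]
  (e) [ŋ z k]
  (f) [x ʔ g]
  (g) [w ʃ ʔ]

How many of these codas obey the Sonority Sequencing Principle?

3

(a) 2-4-2-3 → violates
(b) 1-1-2 → violates
(c) 3-2-1 → obeys
(d) 4-2-1-1 → violates
(e) 3-2-1 → obeys
(f) 2-1-1 → violates
(g) 5-2-1 → obeys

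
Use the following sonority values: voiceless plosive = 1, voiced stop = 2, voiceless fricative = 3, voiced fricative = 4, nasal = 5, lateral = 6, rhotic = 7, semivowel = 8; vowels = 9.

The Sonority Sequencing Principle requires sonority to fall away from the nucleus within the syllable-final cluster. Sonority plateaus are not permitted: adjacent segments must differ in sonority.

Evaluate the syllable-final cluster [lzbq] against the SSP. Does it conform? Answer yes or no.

yes

/l/: lateral = 6.
/z/: voiced fricative = 4.
/b/: voiced stop = 2.
/q/: voiceless plosive = 1.
The profile 6-4-2-1 strictly falls, so the syllable-final cluster satisfies the SSP.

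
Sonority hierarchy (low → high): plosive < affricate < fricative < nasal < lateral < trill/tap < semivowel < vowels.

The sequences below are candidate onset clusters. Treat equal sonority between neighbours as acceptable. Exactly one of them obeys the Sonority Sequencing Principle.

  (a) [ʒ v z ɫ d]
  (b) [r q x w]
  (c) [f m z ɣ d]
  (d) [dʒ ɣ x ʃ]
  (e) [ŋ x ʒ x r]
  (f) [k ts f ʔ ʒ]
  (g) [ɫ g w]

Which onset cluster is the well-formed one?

d

(a) [ʒ v z ɫ d]: profile 3-3-3-5-1 — violates.
(b) [r q x w]: profile 6-1-3-7 — violates.
(c) [f m z ɣ d]: profile 3-4-3-3-1 — violates.
(d) [dʒ ɣ x ʃ]: profile 2-3-3-3 — obeys.
(e) [ŋ x ʒ x r]: profile 4-3-3-3-6 — violates.
(f) [k ts f ʔ ʒ]: profile 1-2-3-1-3 — violates.
(g) [ɫ g w]: profile 5-1-7 — violates.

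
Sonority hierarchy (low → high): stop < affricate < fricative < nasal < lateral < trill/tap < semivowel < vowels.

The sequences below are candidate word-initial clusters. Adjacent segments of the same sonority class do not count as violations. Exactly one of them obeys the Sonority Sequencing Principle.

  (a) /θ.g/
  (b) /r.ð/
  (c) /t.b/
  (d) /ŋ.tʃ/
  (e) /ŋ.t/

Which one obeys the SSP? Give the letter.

(a) /θ.g/: profile 3-1 — violates.
(b) /r.ð/: profile 6-3 — violates.
(c) /t.b/: profile 1-1 — obeys.
(d) /ŋ.tʃ/: profile 4-2 — violates.
(e) /ŋ.t/: profile 4-1 — violates.

c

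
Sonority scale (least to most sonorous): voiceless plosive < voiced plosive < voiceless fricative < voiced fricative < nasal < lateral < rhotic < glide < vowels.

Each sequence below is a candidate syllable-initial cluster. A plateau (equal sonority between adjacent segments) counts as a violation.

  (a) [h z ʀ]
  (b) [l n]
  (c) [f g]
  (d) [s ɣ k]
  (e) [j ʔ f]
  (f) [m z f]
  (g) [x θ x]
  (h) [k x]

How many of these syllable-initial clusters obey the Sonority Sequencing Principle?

(a) sonority 3-4-7: well-formed.
(b) sonority 6-5: ill-formed.
(c) sonority 3-2: ill-formed.
(d) sonority 3-4-1: ill-formed.
(e) sonority 8-1-3: ill-formed.
(f) sonority 5-4-3: ill-formed.
(g) sonority 3-3-3: ill-formed.
(h) sonority 1-3: well-formed.

2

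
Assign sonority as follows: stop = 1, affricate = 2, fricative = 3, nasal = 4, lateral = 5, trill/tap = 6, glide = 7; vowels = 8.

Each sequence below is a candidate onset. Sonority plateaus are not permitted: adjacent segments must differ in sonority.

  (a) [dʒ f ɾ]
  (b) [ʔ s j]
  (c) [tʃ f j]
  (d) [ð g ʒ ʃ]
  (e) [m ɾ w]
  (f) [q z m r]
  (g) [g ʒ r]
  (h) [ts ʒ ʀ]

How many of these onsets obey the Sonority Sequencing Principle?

(a) 2-3-6 → obeys
(b) 1-3-7 → obeys
(c) 2-3-7 → obeys
(d) 3-1-3-3 → violates
(e) 4-6-7 → obeys
(f) 1-3-4-6 → obeys
(g) 1-3-6 → obeys
(h) 2-3-6 → obeys

7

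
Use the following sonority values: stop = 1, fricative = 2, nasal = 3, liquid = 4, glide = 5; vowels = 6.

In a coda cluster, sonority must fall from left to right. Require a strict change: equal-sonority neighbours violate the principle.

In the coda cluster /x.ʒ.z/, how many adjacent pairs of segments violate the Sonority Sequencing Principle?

2

/x/ — fricative, sonority 2.
/ʒ/ — fricative, sonority 2.
/z/ — fricative, sonority 2.
/x/→/ʒ/: 2→2 (plateau) — violation.
/ʒ/→/z/: 2→2 (plateau) — violation.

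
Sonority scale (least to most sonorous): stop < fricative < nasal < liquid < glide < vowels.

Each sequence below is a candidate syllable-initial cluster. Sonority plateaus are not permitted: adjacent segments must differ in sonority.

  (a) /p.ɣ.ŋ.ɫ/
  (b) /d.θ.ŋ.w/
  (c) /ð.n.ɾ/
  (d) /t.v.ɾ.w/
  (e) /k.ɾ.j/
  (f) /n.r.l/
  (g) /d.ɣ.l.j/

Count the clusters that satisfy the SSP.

(a) /p.ɣ.ŋ.ɫ/: profile 1-2-3-4 — obeys.
(b) /d.θ.ŋ.w/: profile 1-2-3-5 — obeys.
(c) /ð.n.ɾ/: profile 2-3-4 — obeys.
(d) /t.v.ɾ.w/: profile 1-2-4-5 — obeys.
(e) /k.ɾ.j/: profile 1-4-5 — obeys.
(f) /n.r.l/: profile 3-4-4 — violates.
(g) /d.ɣ.l.j/: profile 1-2-4-5 — obeys.

6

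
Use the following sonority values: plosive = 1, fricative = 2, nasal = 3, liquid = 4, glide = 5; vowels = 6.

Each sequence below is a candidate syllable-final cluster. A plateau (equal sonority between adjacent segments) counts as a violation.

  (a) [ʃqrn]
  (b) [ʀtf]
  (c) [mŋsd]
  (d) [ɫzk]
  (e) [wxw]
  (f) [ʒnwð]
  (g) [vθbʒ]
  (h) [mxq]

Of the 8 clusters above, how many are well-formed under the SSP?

2

(a) 2-1-4-3 → violates
(b) 4-1-2 → violates
(c) 3-3-2-1 → violates
(d) 4-2-1 → obeys
(e) 5-2-5 → violates
(f) 2-3-5-2 → violates
(g) 2-2-1-2 → violates
(h) 3-2-1 → obeys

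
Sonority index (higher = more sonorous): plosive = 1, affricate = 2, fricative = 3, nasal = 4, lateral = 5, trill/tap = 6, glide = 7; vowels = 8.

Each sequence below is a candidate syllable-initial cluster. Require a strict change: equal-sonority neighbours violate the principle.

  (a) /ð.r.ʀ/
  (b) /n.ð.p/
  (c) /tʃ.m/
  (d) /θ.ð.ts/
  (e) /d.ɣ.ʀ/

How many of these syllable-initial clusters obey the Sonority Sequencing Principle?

2

(a) sonority 3-6-6: ill-formed.
(b) sonority 4-3-1: ill-formed.
(c) sonority 2-4: well-formed.
(d) sonority 3-3-2: ill-formed.
(e) sonority 1-3-6: well-formed.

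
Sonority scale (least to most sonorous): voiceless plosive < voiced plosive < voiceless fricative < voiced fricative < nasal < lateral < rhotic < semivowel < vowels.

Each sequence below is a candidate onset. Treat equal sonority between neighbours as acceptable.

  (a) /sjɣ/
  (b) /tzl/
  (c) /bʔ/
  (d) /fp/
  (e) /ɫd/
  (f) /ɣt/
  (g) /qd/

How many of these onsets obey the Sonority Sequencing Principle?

2

(a) sonority 3-8-4: ill-formed.
(b) sonority 1-4-6: well-formed.
(c) sonority 2-1: ill-formed.
(d) sonority 3-1: ill-formed.
(e) sonority 6-2: ill-formed.
(f) sonority 4-1: ill-formed.
(g) sonority 1-2: well-formed.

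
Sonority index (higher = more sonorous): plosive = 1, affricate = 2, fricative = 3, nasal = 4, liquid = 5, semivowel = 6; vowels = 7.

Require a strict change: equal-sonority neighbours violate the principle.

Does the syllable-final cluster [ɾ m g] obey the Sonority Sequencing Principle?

yes

/ɾ/ — liquid, sonority 5.
/m/ — nasal, sonority 4.
/g/ — plosive, sonority 1.
The profile 5-4-1 strictly falls, so the syllable-final cluster satisfies the SSP.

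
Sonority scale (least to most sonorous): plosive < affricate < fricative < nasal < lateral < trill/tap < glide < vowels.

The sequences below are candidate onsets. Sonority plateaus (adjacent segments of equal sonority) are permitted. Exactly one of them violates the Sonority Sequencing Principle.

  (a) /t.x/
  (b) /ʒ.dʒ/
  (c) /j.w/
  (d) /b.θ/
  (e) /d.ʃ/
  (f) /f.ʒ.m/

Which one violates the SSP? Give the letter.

(a) 1-3 → obeys
(b) 3-2 → violates
(c) 7-7 → obeys
(d) 1-3 → obeys
(e) 1-3 → obeys
(f) 3-3-4 → obeys

b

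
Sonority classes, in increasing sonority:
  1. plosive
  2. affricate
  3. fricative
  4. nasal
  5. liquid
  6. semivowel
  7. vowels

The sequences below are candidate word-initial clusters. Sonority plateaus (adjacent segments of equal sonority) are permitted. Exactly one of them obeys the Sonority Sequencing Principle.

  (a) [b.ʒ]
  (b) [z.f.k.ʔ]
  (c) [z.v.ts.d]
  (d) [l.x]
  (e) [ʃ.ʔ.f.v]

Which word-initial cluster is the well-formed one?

a

(a) 1-3 → obeys
(b) 3-3-1-1 → violates
(c) 3-3-2-1 → violates
(d) 5-3 → violates
(e) 3-1-3-3 → violates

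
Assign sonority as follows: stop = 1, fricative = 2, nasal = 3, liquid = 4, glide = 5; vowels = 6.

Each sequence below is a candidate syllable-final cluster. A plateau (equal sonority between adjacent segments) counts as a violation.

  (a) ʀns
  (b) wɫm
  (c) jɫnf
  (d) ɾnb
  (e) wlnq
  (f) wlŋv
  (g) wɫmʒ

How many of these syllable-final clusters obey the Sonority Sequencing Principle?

(a) ʀns: profile 4-3-2 — obeys.
(b) wɫm: profile 5-4-3 — obeys.
(c) jɫnf: profile 5-4-3-2 — obeys.
(d) ɾnb: profile 4-3-1 — obeys.
(e) wlnq: profile 5-4-3-1 — obeys.
(f) wlŋv: profile 5-4-3-2 — obeys.
(g) wɫmʒ: profile 5-4-3-2 — obeys.

7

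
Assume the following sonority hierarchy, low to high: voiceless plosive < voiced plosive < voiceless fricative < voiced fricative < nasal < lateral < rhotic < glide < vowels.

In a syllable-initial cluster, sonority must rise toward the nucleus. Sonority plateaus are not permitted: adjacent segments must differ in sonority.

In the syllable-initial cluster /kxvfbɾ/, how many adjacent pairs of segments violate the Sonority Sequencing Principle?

2

/k/ is a voiceless plosive (sonority 1).
/x/ is a voiceless fricative (sonority 3).
/v/ is a voiced fricative (sonority 4).
/f/ is a voiceless fricative (sonority 3).
/b/ is a voiced plosive (sonority 2).
/ɾ/ is a rhotic (sonority 7).
/k/→/x/: 1→3 (rises) — ok.
/x/→/v/: 3→4 (rises) — ok.
/v/→/f/: 4→3 (does not rise) — violation.
/f/→/b/: 3→2 (does not rise) — violation.
/b/→/ɾ/: 2→7 (rises) — ok.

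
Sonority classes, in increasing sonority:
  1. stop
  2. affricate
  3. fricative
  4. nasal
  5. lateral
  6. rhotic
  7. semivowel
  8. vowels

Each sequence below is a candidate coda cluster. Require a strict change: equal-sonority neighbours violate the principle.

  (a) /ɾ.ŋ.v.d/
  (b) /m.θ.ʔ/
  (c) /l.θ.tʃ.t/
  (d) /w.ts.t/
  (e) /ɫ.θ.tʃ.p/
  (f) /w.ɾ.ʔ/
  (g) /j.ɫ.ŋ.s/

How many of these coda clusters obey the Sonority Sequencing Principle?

7

(a) 6-4-3-1 → obeys
(b) 4-3-1 → obeys
(c) 5-3-2-1 → obeys
(d) 7-2-1 → obeys
(e) 5-3-2-1 → obeys
(f) 7-6-1 → obeys
(g) 7-5-4-3 → obeys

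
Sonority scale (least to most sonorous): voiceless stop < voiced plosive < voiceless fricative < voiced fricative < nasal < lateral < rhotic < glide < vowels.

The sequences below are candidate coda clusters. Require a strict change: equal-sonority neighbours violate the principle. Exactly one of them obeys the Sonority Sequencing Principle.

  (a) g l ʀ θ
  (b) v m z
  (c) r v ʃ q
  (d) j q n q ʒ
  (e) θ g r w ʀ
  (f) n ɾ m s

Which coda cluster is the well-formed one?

(a) g l ʀ θ: profile 2-6-7-3 — violates.
(b) v m z: profile 4-5-4 — violates.
(c) r v ʃ q: profile 7-4-3-1 — obeys.
(d) j q n q ʒ: profile 8-1-5-1-4 — violates.
(e) θ g r w ʀ: profile 3-2-7-8-7 — violates.
(f) n ɾ m s: profile 5-7-5-3 — violates.

c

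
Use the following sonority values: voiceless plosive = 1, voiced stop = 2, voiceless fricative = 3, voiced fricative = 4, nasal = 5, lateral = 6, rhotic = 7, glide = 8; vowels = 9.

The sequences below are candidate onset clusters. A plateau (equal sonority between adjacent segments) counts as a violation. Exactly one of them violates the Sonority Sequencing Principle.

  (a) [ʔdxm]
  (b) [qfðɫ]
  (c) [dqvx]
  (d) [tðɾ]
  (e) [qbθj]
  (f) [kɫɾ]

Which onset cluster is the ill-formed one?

c

(a) [ʔdxm]: profile 1-2-3-5 — obeys.
(b) [qfðɫ]: profile 1-3-4-6 — obeys.
(c) [dqvx]: profile 2-1-4-3 — violates.
(d) [tðɾ]: profile 1-4-7 — obeys.
(e) [qbθj]: profile 1-2-3-8 — obeys.
(f) [kɫɾ]: profile 1-6-7 — obeys.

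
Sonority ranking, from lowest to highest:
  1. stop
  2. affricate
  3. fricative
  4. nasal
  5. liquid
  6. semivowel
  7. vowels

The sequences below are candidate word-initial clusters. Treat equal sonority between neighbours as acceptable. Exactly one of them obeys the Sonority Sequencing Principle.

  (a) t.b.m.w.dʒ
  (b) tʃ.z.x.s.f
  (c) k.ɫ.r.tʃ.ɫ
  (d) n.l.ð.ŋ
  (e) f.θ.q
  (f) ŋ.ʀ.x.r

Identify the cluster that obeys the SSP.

b

(a) 1-1-4-6-2 → violates
(b) 2-3-3-3-3 → obeys
(c) 1-5-5-2-5 → violates
(d) 4-5-3-4 → violates
(e) 3-3-1 → violates
(f) 4-5-3-5 → violates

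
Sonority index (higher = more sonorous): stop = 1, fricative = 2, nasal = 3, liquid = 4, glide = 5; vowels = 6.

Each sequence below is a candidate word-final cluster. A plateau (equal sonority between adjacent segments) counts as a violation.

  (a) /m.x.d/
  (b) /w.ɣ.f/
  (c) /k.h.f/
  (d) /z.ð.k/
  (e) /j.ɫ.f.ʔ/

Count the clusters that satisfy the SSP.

(a) 3-2-1 → obeys
(b) 5-2-2 → violates
(c) 1-2-2 → violates
(d) 2-2-1 → violates
(e) 5-4-2-1 → obeys

2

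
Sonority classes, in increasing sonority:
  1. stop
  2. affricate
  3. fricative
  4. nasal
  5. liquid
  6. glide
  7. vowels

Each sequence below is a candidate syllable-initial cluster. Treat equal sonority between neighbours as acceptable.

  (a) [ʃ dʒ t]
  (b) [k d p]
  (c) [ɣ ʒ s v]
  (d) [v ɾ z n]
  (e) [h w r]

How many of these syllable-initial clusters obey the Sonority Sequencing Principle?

2

(a) sonority 3-2-1: ill-formed.
(b) sonority 1-1-1: well-formed.
(c) sonority 3-3-3-3: well-formed.
(d) sonority 3-5-3-4: ill-formed.
(e) sonority 3-6-5: ill-formed.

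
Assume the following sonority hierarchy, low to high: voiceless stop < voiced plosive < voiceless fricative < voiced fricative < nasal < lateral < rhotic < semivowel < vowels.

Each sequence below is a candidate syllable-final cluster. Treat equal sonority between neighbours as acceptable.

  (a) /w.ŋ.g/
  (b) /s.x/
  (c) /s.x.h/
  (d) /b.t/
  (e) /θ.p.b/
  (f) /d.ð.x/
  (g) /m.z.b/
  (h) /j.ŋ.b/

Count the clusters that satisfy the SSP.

(a) /w.ŋ.g/: profile 8-5-2 — obeys.
(b) /s.x/: profile 3-3 — obeys.
(c) /s.x.h/: profile 3-3-3 — obeys.
(d) /b.t/: profile 2-1 — obeys.
(e) /θ.p.b/: profile 3-1-2 — violates.
(f) /d.ð.x/: profile 2-4-3 — violates.
(g) /m.z.b/: profile 5-4-2 — obeys.
(h) /j.ŋ.b/: profile 8-5-2 — obeys.

6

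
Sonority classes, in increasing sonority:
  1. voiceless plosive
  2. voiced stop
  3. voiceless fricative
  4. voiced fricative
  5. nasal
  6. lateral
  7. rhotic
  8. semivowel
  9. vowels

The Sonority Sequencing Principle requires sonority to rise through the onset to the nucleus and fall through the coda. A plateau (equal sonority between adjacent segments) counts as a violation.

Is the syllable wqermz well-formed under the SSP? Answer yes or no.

Onset: /w/ is a semivowel (sonority 8), /q/ is a voiceless plosive (sonority 1); then the nucleus /e/ (sonority 9).
Onset profile 8-1-9 — does not strictly rise throughout.
Coda: /r/ is a rhotic (sonority 7), /m/ is a nasal (sonority 5), /z/ is a voiced fricative (sonority 4).
Coda profile 9-7-5-4 — falls from the nucleus.

no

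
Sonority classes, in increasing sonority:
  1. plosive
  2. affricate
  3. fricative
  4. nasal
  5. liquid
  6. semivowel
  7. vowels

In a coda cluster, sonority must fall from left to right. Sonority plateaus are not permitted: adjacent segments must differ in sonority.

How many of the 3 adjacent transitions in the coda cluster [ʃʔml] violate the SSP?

/ʃ/ — fricative, sonority 3.
/ʔ/ — plosive, sonority 1.
/m/ — nasal, sonority 4.
/l/ — liquid, sonority 5.
/ʃ/→/ʔ/: 3→1 (falls) — ok.
/ʔ/→/m/: 1→4 (does not fall) — violation.
/m/→/l/: 4→5 (does not fall) — violation.

2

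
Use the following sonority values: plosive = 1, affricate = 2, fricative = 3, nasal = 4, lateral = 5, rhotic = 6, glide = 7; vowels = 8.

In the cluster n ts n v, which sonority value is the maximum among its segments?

/n/ — nasal, sonority 4.
/ts/ — affricate, sonority 2.
/n/ — nasal, sonority 4.
/v/ — fricative, sonority 3.
The maximum is 4.

4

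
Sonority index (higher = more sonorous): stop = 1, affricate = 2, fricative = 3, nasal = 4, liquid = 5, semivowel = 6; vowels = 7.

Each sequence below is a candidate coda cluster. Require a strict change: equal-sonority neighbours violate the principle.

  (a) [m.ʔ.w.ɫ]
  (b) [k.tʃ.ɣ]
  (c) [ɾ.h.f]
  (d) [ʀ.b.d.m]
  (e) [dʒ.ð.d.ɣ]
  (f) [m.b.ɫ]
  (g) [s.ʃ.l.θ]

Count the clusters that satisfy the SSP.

0

(a) 4-1-6-5 → violates
(b) 1-2-3 → violates
(c) 5-3-3 → violates
(d) 5-1-1-4 → violates
(e) 2-3-1-3 → violates
(f) 4-1-5 → violates
(g) 3-3-5-3 → violates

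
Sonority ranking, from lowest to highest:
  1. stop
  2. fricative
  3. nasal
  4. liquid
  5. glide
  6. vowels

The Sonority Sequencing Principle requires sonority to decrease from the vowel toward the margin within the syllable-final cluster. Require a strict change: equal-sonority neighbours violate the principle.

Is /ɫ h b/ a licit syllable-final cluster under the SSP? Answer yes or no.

yes

/ɫ/: liquid = 4.
/h/: fricative = 2.
/b/: stop = 1.
The profile 4-2-1 strictly falls, so the syllable-final cluster satisfies the SSP.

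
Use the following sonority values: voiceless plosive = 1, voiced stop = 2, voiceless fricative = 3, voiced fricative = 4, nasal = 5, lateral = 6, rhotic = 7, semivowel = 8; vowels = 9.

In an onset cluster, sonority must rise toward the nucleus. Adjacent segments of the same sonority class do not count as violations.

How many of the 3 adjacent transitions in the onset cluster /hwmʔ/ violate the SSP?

/h/: voiceless fricative = 3.
/w/: semivowel = 8.
/m/: nasal = 5.
/ʔ/: voiceless plosive = 1.
/h/→/w/: 3→8 (rises) — ok.
/w/→/m/: 8→5 (does not rise) — violation.
/m/→/ʔ/: 5→1 (does not rise) — violation.

2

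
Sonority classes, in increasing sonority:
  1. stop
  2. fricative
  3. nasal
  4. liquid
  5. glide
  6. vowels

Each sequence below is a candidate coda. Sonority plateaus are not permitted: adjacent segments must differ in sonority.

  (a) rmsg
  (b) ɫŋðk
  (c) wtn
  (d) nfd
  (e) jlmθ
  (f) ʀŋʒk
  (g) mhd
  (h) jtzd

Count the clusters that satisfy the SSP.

6

(a) rmsg: profile 4-3-2-1 — obeys.
(b) ɫŋðk: profile 4-3-2-1 — obeys.
(c) wtn: profile 5-1-3 — violates.
(d) nfd: profile 3-2-1 — obeys.
(e) jlmθ: profile 5-4-3-2 — obeys.
(f) ʀŋʒk: profile 4-3-2-1 — obeys.
(g) mhd: profile 3-2-1 — obeys.
(h) jtzd: profile 5-1-2-1 — violates.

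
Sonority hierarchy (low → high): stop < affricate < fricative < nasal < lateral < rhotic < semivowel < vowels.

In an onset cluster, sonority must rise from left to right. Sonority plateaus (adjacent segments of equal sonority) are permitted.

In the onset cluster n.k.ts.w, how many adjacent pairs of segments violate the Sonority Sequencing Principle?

/n/ — nasal, sonority 4.
/k/ — stop, sonority 1.
/ts/ — affricate, sonority 2.
/w/ — semivowel, sonority 7.
/n/→/k/: 4→1 (does not rise) — violation.
/k/→/ts/: 1→2 (rises) — ok.
/ts/→/w/: 2→7 (rises) — ok.

1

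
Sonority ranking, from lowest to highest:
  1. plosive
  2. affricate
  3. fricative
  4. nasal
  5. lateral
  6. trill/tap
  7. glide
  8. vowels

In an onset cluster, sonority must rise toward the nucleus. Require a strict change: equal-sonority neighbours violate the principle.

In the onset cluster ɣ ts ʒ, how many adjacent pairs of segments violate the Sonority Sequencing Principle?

1

/ɣ/ — fricative, sonority 3.
/ts/ — affricate, sonority 2.
/ʒ/ — fricative, sonority 3.
/ɣ/→/ts/: 3→2 (does not rise) — violation.
/ts/→/ʒ/: 2→3 (rises) — ok.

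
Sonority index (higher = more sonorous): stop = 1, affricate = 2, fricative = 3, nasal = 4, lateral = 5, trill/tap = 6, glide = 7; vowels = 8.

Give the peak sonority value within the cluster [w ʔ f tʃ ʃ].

/w/ is a glide (sonority 7).
/ʔ/ is a stop (sonority 1).
/f/ is a fricative (sonority 3).
/tʃ/ is an affricate (sonority 2).
/ʃ/ is a fricative (sonority 3).
The maximum is 7.

7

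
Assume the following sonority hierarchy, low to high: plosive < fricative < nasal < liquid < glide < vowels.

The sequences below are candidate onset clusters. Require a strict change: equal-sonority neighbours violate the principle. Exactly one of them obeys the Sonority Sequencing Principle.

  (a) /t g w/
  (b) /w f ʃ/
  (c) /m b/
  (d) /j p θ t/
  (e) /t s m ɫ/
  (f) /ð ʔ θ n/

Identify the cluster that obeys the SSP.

(a) sonority 1-1-5: ill-formed.
(b) sonority 5-2-2: ill-formed.
(c) sonority 3-1: ill-formed.
(d) sonority 5-1-2-1: ill-formed.
(e) sonority 1-2-3-4: well-formed.
(f) sonority 2-1-2-3: ill-formed.

e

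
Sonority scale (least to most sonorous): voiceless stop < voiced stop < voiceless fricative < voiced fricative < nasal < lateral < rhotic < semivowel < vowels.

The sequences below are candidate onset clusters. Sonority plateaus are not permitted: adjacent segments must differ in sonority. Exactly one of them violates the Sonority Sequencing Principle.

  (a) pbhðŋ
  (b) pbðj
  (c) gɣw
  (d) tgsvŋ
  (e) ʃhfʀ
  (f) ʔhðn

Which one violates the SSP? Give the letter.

(a) pbhðŋ: profile 1-2-3-4-5 — obeys.
(b) pbðj: profile 1-2-4-8 — obeys.
(c) gɣw: profile 2-4-8 — obeys.
(d) tgsvŋ: profile 1-2-3-4-5 — obeys.
(e) ʃhfʀ: profile 3-3-3-7 — violates.
(f) ʔhðn: profile 1-3-4-5 — obeys.

e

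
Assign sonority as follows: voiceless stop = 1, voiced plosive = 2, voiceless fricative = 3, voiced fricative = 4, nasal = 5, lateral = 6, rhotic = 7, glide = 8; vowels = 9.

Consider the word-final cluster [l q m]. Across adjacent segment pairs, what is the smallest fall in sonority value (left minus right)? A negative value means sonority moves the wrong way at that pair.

/l/ is a lateral (sonority 6).
/q/ is a voiceless stop (sonority 1).
/m/ is a nasal (sonority 5).
/l/→/q/: change +5.
/q/→/m/: change -4.
Minimum = -4.

-4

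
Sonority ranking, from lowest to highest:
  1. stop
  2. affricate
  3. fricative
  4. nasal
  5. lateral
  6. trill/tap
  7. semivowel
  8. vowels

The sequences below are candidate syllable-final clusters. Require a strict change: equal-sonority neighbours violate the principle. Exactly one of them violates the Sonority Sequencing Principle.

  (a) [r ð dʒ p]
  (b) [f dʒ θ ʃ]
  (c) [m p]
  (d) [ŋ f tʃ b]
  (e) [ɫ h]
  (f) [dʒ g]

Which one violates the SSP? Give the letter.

(a) sonority 6-3-2-1: well-formed.
(b) sonority 3-2-3-3: ill-formed.
(c) sonority 4-1: well-formed.
(d) sonority 4-3-2-1: well-formed.
(e) sonority 5-3: well-formed.
(f) sonority 2-1: well-formed.

b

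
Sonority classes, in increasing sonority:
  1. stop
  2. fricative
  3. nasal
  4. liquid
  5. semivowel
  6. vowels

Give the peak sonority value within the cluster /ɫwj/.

5

/ɫ/: liquid = 4.
/w/: semivowel = 5.
/j/: semivowel = 5.
The maximum is 5.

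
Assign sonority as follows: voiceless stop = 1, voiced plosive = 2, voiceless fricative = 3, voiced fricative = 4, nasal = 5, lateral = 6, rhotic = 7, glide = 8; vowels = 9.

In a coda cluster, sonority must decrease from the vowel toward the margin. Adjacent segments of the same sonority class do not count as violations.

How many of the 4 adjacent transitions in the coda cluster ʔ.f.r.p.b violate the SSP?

/ʔ/: voiceless stop = 1.
/f/: voiceless fricative = 3.
/r/: rhotic = 7.
/p/: voiceless stop = 1.
/b/: voiced plosive = 2.
/ʔ/→/f/: 1→3 (does not fall) — violation.
/f/→/r/: 3→7 (does not fall) — violation.
/r/→/p/: 7→1 (falls) — ok.
/p/→/b/: 1→2 (does not fall) — violation.

3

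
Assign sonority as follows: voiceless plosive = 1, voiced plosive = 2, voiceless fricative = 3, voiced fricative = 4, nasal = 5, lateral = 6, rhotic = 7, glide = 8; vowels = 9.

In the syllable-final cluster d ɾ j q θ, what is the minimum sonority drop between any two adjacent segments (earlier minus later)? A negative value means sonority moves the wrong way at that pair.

/d/ is a voiced plosive (sonority 2).
/ɾ/ is a rhotic (sonority 7).
/j/ is a glide (sonority 8).
/q/ is a voiceless plosive (sonority 1).
/θ/ is a voiceless fricative (sonority 3).
/d/→/ɾ/: change -5.
/ɾ/→/j/: change -1.
/j/→/q/: change +7.
/q/→/θ/: change -2.
Minimum = -5.

-5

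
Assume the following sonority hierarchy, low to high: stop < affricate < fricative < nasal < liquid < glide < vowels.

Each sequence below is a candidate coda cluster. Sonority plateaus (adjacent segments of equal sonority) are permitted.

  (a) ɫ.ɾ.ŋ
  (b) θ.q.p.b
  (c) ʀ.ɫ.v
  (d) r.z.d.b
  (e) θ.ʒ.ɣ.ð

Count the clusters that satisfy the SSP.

(a) 5-5-4 → obeys
(b) 3-1-1-1 → obeys
(c) 5-5-3 → obeys
(d) 5-3-1-1 → obeys
(e) 3-3-3-3 → obeys

5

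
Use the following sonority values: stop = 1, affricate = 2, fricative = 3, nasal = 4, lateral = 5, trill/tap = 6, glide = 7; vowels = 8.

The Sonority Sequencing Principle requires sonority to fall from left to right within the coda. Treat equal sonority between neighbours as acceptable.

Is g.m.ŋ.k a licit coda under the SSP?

no

/g/ — stop, sonority 1.
/m/ — nasal, sonority 4.
/ŋ/ — nasal, sonority 4.
/k/ — stop, sonority 1.
The profile is 1-4-4-1. Between /g/ (1) and /m/ (4) sonority does not fall, so the cluster violates the SSP.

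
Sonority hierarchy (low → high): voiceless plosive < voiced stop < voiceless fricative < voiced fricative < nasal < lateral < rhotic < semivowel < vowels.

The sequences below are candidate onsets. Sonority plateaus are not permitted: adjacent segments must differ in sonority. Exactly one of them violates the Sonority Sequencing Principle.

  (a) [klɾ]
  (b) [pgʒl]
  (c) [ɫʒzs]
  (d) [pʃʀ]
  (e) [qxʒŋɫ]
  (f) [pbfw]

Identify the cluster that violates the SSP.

c

(a) 1-6-7 → obeys
(b) 1-2-4-6 → obeys
(c) 6-4-4-3 → violates
(d) 1-3-7 → obeys
(e) 1-3-4-5-6 → obeys
(f) 1-2-3-8 → obeys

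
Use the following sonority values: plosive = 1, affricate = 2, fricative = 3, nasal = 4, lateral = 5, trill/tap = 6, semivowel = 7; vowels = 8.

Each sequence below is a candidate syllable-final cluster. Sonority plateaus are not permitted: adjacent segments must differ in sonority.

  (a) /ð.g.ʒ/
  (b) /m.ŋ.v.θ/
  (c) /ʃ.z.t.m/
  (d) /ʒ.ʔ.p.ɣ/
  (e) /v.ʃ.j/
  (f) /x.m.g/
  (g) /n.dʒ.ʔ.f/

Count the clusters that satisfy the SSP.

(a) sonority 3-1-3: ill-formed.
(b) sonority 4-4-3-3: ill-formed.
(c) sonority 3-3-1-4: ill-formed.
(d) sonority 3-1-1-3: ill-formed.
(e) sonority 3-3-7: ill-formed.
(f) sonority 3-4-1: ill-formed.
(g) sonority 4-2-1-3: ill-formed.

0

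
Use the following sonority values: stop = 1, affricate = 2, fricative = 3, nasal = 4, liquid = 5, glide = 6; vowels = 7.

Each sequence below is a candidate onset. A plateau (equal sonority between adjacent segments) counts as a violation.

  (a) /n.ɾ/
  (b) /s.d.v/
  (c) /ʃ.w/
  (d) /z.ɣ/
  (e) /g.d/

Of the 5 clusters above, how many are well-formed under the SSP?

2

(a) 4-5 → obeys
(b) 3-1-3 → violates
(c) 3-6 → obeys
(d) 3-3 → violates
(e) 1-1 → violates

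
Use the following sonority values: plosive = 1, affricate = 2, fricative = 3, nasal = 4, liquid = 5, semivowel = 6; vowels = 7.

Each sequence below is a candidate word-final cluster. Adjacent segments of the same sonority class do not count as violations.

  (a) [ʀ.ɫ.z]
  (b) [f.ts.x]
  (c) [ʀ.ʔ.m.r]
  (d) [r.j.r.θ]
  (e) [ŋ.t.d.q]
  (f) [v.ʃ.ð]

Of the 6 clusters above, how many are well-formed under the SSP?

3

(a) [ʀ.ɫ.z]: profile 5-5-3 — obeys.
(b) [f.ts.x]: profile 3-2-3 — violates.
(c) [ʀ.ʔ.m.r]: profile 5-1-4-5 — violates.
(d) [r.j.r.θ]: profile 5-6-5-3 — violates.
(e) [ŋ.t.d.q]: profile 4-1-1-1 — obeys.
(f) [v.ʃ.ð]: profile 3-3-3 — obeys.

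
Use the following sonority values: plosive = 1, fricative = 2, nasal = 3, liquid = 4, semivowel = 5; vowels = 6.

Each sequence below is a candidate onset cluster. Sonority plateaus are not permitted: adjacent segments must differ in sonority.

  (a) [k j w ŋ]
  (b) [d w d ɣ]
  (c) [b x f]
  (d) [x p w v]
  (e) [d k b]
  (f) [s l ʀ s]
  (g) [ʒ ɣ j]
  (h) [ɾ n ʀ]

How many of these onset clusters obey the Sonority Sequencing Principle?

(a) sonority 1-5-5-3: ill-formed.
(b) sonority 1-5-1-2: ill-formed.
(c) sonority 1-2-2: ill-formed.
(d) sonority 2-1-5-2: ill-formed.
(e) sonority 1-1-1: ill-formed.
(f) sonority 2-4-4-2: ill-formed.
(g) sonority 2-2-5: ill-formed.
(h) sonority 4-3-4: ill-formed.

0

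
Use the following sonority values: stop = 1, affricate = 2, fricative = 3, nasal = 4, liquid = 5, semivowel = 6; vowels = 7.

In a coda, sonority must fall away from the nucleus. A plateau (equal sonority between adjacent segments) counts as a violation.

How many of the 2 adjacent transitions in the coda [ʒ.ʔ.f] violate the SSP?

/ʒ/ is a fricative (sonority 3).
/ʔ/ is a stop (sonority 1).
/f/ is a fricative (sonority 3).
/ʒ/→/ʔ/: 3→1 (falls) — ok.
/ʔ/→/f/: 1→3 (does not fall) — violation.

1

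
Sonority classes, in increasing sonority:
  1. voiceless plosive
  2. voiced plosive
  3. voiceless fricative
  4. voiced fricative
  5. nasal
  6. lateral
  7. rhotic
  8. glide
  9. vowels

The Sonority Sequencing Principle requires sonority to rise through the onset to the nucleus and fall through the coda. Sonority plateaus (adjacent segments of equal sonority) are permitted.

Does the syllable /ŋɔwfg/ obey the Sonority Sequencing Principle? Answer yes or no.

yes

Onset: /ŋ/ is a nasal (sonority 5); then the nucleus /ɔ/ (sonority 9).
Onset profile 5-9 — rises to the nucleus.
Coda: /w/ is a glide (sonority 8), /f/ is a voiceless fricative (sonority 3), /g/ is a voiced plosive (sonority 2).
Coda profile 9-8-3-2 — falls from the nucleus.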